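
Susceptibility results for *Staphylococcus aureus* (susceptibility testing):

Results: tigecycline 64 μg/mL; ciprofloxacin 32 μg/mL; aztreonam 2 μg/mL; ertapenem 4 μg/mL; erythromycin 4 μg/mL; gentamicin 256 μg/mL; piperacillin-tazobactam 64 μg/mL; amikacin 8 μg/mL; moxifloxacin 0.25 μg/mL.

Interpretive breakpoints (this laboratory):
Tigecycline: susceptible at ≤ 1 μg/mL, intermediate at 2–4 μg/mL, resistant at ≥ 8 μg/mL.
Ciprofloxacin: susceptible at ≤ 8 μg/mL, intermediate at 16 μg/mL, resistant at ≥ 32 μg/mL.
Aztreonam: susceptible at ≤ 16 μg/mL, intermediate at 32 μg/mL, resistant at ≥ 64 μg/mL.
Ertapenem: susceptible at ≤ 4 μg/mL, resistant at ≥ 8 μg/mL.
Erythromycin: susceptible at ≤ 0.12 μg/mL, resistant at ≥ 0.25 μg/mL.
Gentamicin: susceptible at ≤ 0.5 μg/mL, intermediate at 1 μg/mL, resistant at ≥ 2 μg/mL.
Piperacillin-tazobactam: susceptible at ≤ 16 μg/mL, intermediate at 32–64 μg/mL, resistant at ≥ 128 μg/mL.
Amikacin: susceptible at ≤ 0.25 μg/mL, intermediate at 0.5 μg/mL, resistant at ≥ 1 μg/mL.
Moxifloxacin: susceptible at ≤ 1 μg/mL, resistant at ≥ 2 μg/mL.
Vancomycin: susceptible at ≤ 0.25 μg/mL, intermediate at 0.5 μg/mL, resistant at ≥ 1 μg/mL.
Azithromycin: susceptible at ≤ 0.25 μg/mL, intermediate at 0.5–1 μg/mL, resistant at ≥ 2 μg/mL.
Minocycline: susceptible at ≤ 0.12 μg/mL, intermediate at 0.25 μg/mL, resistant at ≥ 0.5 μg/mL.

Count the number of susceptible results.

Tigecycline: 64 μg/mL is ≥ 8 μg/mL ⇒ R
Ciprofloxacin (32 μg/mL) ≥ 32 μg/mL — Resistant
Aztreonam 2 μg/mL: ≤ 16 μg/mL ⇒ S
Ertapenem 4 μg/mL: ≤ 4 μg/mL ⇒ S
Erythromycin 4 μg/mL: ≥ 0.25 μg/mL → Resistant
Gentamicin: 256 μg/mL is ≥ 2 μg/mL → R
Piperacillin-tazobactam 64 μg/mL: in 32–64 μg/mL → I
Amikacin: 8 μg/mL is ≥ 1 μg/mL ⇒ resistant
Moxifloxacin (0.25 μg/mL) ≤ 1 μg/mL ⇒ susceptible
Susceptible: 3

3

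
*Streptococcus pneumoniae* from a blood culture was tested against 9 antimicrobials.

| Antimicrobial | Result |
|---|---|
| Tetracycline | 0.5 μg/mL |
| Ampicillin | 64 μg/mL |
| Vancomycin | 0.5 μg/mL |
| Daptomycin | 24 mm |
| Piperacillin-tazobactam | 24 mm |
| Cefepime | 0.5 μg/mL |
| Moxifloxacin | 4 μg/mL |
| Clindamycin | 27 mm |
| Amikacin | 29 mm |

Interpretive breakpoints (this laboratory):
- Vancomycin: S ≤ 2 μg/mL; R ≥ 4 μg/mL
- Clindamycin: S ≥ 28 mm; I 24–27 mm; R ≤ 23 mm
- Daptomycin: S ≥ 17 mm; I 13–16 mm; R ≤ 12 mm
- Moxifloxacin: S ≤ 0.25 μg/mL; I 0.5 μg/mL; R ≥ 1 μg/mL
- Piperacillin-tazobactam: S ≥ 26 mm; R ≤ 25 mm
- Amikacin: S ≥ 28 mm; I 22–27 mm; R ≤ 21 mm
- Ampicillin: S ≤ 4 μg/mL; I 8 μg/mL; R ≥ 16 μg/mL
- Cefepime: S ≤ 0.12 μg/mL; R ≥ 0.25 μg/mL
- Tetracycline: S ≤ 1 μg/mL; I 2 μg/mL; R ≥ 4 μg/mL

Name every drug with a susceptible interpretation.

Tetracycline (0.5 μg/mL) ≤ 1 μg/mL — Susceptible
Ampicillin 64 μg/mL: ≥ 16 μg/mL ⇒ R
Vancomycin (0.5 μg/mL) ≤ 2 μg/mL → Susceptible
Daptomycin 24 mm: ≥ 17 mm → Susceptible
Piperacillin-tazobactam (24 mm) ≤ 25 mm → resistant
Cefepime 0.5 μg/mL: ≥ 0.25 μg/mL → Resistant
Moxifloxacin 4 μg/mL: ≥ 1 μg/mL — resistant
Clindamycin: 27 mm is in 24–27 mm → intermediate
Amikacin (29 mm) ≥ 28 mm → Susceptible

tetracycline, vancomycin, daptomycin, amikacin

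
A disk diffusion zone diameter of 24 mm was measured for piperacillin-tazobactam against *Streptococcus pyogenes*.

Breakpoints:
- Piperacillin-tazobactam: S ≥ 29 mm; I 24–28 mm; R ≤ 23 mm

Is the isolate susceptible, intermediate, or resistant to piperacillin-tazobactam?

Intermediate

Piperacillin-tazobactam: 24 mm is in 24–28 mm ⇒ intermediate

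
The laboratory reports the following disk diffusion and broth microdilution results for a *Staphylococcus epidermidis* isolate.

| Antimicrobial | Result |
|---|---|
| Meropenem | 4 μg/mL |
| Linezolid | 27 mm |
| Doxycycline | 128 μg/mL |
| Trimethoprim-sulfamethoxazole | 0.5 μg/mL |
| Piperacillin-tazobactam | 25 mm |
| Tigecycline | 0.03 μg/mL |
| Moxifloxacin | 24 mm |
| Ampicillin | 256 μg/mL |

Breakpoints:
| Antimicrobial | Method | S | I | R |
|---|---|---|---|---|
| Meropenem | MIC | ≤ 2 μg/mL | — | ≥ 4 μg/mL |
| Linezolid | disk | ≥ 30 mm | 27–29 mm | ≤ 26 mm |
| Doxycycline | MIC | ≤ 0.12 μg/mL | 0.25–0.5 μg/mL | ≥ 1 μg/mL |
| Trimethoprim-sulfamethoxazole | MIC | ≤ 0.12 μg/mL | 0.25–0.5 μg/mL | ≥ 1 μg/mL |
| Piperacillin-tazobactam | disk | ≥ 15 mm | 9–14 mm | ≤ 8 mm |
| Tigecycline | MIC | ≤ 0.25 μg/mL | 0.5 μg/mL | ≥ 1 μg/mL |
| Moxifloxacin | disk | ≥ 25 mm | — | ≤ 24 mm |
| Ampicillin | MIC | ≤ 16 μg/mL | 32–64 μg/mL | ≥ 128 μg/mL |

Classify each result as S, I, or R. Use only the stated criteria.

Meropenem 4 μg/mL: ≥ 4 μg/mL — resistant
Linezolid: 27 mm is in 27–29 mm — Intermediate
Doxycycline 128 μg/mL: ≥ 1 μg/mL ⇒ resistant
Trimethoprim-sulfamethoxazole (0.5 μg/mL) in 0.25–0.5 μg/mL → Intermediate
Piperacillin-tazobactam 25 mm: ≥ 15 mm → S
Tigecycline (0.03 μg/mL) ≤ 0.25 μg/mL ⇒ S
Moxifloxacin (24 mm) ≤ 24 mm — R
Ampicillin: 256 μg/mL is ≥ 128 μg/mL ⇒ resistant

R, I, R, I, S, S, R, R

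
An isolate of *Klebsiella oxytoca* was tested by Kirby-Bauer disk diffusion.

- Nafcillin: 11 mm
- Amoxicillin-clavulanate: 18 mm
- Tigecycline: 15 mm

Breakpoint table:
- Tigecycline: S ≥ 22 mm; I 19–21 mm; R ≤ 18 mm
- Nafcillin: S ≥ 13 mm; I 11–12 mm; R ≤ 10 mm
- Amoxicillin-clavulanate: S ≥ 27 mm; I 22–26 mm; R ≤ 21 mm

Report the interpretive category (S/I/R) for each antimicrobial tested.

I, R, R

Nafcillin: 11 mm is in 11–12 mm ⇒ I
Amoxicillin-clavulanate 18 mm: ≤ 21 mm ⇒ resistant
Tigecycline 15 mm: ≤ 18 mm → R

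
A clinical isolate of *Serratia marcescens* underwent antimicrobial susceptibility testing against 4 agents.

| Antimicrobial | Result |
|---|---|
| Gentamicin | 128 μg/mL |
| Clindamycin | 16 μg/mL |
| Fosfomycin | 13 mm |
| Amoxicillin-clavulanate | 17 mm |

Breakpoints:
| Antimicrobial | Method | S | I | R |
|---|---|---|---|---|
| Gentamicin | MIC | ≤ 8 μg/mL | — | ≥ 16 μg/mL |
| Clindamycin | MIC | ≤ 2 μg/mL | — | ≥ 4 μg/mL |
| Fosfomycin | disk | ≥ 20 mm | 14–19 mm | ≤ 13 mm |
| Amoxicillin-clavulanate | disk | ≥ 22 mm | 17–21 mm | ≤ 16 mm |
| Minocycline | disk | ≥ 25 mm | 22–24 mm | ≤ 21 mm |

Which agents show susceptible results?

Gentamicin: 128 μg/mL is ≥ 16 μg/mL → Resistant
Clindamycin: 16 μg/mL is ≥ 4 μg/mL — Resistant
Fosfomycin 13 mm: ≤ 13 mm — Resistant
Amoxicillin-clavulanate: 17 mm is in 17–21 mm — I

none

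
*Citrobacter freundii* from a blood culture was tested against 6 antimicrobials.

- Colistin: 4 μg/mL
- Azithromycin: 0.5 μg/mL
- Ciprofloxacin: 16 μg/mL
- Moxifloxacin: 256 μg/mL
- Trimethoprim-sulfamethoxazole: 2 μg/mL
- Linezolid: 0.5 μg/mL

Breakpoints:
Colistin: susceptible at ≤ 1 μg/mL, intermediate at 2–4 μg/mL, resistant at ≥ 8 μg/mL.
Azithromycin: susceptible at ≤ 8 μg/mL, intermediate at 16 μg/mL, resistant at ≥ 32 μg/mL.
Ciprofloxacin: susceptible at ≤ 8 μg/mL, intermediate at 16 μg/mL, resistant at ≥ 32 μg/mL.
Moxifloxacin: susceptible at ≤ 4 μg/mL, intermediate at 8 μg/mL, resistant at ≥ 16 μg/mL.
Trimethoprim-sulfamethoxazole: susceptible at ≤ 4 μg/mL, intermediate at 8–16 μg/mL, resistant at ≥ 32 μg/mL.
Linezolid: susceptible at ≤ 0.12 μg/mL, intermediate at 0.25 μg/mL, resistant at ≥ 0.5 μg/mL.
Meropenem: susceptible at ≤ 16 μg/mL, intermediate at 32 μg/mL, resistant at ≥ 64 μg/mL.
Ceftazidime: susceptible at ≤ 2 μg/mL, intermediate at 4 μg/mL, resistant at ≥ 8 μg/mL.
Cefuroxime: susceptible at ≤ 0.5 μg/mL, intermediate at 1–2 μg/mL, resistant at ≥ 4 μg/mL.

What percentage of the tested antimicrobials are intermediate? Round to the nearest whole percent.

33%

Colistin 4 μg/mL: in 2–4 μg/mL — intermediate
Azithromycin 0.5 μg/mL: ≤ 8 μg/mL → S
Ciprofloxacin 16 μg/mL: = 16 μg/mL ⇒ I
Moxifloxacin: 256 μg/mL is ≥ 16 μg/mL — R
Trimethoprim-sulfamethoxazole 2 μg/mL: ≤ 4 μg/mL ⇒ susceptible
Linezolid (0.5 μg/mL) ≥ 0.5 μg/mL ⇒ R
Intermediate: 2/6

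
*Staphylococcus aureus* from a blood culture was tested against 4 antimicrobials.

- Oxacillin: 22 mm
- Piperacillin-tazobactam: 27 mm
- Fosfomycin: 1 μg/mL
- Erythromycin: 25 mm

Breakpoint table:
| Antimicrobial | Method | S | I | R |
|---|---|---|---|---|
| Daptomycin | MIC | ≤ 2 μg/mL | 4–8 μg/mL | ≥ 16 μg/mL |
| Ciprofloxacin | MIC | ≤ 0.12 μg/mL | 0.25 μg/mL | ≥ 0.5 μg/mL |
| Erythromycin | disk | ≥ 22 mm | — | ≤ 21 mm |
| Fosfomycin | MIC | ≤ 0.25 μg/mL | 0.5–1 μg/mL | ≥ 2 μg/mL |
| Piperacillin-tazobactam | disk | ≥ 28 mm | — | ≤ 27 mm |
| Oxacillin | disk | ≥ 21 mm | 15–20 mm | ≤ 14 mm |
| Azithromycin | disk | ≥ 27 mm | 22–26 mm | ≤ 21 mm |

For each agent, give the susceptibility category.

S, R, I, S

Oxacillin (22 mm) ≥ 21 mm — S
Piperacillin-tazobactam 27 mm: ≤ 27 mm → Resistant
Fosfomycin: 1 μg/mL is in 0.5–1 μg/mL → Intermediate
Erythromycin (25 mm) ≥ 22 mm ⇒ Susceptible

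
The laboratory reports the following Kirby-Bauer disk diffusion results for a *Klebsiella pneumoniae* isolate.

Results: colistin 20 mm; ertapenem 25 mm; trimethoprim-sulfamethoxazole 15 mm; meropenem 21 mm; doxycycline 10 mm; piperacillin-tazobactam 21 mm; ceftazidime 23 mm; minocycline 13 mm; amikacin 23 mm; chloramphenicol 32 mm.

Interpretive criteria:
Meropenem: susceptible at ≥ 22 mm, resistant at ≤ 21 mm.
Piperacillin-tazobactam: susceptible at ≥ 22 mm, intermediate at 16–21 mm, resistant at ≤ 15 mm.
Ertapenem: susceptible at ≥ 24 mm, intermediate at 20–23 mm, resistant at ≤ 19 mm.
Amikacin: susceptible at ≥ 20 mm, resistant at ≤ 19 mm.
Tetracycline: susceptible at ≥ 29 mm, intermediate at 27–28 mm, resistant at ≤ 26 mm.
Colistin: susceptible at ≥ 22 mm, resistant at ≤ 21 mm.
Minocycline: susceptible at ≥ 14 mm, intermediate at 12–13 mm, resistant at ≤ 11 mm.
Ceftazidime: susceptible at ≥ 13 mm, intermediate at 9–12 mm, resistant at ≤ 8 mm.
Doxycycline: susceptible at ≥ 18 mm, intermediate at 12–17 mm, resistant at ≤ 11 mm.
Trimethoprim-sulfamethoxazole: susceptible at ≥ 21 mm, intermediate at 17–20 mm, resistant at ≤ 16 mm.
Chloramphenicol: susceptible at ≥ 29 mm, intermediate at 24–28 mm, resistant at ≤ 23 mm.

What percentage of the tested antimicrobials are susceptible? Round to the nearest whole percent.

Colistin 20 mm: ≤ 21 mm ⇒ Resistant
Ertapenem (25 mm) ≥ 24 mm — S
Trimethoprim-sulfamethoxazole: 15 mm is ≤ 16 mm → resistant
Meropenem: 21 mm is ≤ 21 mm — resistant
Doxycycline (10 mm) ≤ 11 mm — resistant
Piperacillin-tazobactam: 21 mm is in 16–21 mm ⇒ Intermediate
Ceftazidime (23 mm) ≥ 13 mm — Susceptible
Minocycline: 13 mm is in 12–13 mm → intermediate
Amikacin: 23 mm is ≥ 20 mm → S
Chloramphenicol (32 mm) ≥ 29 mm — Susceptible
Susceptible: 4/10

40%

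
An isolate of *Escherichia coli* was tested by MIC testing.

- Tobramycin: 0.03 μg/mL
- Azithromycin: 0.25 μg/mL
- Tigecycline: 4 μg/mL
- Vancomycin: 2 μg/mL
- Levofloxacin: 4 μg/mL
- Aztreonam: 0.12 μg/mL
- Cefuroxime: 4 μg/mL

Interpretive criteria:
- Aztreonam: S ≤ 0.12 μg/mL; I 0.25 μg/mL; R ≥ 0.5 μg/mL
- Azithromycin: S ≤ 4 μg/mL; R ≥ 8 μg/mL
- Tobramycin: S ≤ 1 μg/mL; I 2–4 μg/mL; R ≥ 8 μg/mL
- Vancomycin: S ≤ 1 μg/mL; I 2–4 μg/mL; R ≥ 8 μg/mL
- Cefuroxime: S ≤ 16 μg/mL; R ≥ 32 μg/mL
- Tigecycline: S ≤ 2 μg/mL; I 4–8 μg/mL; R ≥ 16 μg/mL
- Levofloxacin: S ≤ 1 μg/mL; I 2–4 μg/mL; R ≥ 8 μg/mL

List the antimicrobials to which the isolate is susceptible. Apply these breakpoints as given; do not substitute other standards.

tobramycin, azithromycin, aztreonam, cefuroxime

Tobramycin (0.03 μg/mL) ≤ 1 μg/mL → susceptible
Azithromycin: 0.25 μg/mL is ≤ 4 μg/mL → susceptible
Tigecycline: 4 μg/mL is in 4–8 μg/mL → intermediate
Vancomycin: 2 μg/mL is in 2–4 μg/mL → I
Levofloxacin (4 μg/mL) in 2–4 μg/mL — I
Aztreonam 0.12 μg/mL: ≤ 0.12 μg/mL ⇒ Susceptible
Cefuroxime 4 μg/mL: ≤ 16 μg/mL → susceptible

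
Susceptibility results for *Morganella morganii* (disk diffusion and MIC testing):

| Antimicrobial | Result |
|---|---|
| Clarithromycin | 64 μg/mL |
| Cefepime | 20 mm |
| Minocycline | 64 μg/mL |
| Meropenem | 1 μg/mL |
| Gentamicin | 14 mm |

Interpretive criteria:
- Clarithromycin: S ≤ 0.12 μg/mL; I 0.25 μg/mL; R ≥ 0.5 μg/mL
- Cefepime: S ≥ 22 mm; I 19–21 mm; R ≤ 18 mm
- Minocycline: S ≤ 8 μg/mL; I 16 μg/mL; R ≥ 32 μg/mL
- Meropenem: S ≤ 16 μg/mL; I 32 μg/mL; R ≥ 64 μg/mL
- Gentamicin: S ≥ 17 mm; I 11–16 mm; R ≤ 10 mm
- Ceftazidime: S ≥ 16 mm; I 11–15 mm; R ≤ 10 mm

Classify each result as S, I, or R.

Clarithromycin (64 μg/mL) ≥ 0.5 μg/mL ⇒ R
Cefepime 20 mm: in 19–21 mm ⇒ Intermediate
Minocycline 64 μg/mL: ≥ 32 μg/mL — resistant
Meropenem 1 μg/mL: ≤ 16 μg/mL — S
Gentamicin: 14 mm is in 11–16 mm ⇒ I

R, I, R, S, I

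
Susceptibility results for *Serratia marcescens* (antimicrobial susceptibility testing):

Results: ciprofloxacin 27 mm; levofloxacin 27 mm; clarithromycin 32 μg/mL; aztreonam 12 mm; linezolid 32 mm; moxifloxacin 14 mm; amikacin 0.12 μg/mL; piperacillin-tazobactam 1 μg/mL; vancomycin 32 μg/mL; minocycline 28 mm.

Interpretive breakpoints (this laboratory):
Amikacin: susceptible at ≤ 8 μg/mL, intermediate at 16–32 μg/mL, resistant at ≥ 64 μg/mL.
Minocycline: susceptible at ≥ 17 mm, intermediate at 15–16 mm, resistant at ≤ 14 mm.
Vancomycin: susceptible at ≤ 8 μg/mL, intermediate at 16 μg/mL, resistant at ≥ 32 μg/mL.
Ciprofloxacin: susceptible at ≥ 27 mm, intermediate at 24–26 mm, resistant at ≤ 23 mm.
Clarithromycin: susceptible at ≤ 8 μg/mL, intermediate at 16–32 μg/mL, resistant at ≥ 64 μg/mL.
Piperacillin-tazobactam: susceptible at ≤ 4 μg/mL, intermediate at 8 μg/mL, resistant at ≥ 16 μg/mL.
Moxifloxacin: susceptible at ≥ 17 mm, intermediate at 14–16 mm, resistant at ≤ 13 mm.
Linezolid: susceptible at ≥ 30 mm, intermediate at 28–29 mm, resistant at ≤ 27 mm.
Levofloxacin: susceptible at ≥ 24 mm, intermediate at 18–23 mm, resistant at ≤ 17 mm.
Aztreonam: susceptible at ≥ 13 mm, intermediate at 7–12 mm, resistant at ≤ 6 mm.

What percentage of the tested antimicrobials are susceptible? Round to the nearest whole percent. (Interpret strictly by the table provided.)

Ciprofloxacin 27 mm: ≥ 27 mm — susceptible
Levofloxacin (27 mm) ≥ 24 mm → S
Clarithromycin 32 μg/mL: in 16–32 μg/mL → I
Aztreonam (12 mm) in 7–12 mm ⇒ Intermediate
Linezolid (32 mm) ≥ 30 mm → Susceptible
Moxifloxacin (14 mm) in 14–16 mm → I
Amikacin (0.12 μg/mL) ≤ 8 μg/mL — Susceptible
Piperacillin-tazobactam 1 μg/mL: ≤ 4 μg/mL → susceptible
Vancomycin: 32 μg/mL is ≥ 32 μg/mL → Resistant
Minocycline 28 mm: ≥ 17 mm → S
Susceptible: 6/10

60%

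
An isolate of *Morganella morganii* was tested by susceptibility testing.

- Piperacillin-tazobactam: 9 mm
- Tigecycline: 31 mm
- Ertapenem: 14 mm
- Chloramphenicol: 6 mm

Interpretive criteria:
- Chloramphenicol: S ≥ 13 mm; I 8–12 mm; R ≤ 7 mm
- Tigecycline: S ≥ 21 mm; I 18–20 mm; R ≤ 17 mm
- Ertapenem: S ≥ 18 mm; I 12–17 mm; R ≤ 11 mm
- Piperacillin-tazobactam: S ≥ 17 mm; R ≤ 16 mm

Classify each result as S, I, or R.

R, S, I, R

Piperacillin-tazobactam 9 mm: ≤ 16 mm ⇒ R
Tigecycline: 31 mm is ≥ 21 mm — Susceptible
Ertapenem: 14 mm is in 12–17 mm → Intermediate
Chloramphenicol 6 mm: ≤ 7 mm → R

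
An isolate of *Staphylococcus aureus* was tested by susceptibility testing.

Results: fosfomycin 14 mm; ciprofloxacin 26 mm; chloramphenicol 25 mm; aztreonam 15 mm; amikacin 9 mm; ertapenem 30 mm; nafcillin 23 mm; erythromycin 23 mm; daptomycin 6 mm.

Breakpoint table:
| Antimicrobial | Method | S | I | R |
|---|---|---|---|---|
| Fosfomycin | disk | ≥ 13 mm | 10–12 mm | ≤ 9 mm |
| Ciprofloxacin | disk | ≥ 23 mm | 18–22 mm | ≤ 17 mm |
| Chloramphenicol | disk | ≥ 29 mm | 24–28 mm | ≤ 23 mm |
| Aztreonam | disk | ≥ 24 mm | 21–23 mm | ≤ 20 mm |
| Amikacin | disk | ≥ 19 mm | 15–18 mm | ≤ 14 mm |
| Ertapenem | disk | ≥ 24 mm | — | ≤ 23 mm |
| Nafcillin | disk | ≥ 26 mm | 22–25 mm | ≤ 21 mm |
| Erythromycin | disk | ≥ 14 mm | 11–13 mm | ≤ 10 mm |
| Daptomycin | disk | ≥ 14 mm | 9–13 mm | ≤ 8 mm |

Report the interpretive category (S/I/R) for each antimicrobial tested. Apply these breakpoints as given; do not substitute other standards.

S, S, I, R, R, S, I, S, R

Fosfomycin: 14 mm is ≥ 13 mm → S
Ciprofloxacin 26 mm: ≥ 23 mm — Susceptible
Chloramphenicol: 25 mm is in 24–28 mm → I
Aztreonam: 15 mm is ≤ 20 mm → resistant
Amikacin: 9 mm is ≤ 14 mm ⇒ R
Ertapenem (30 mm) ≥ 24 mm — Susceptible
Nafcillin (23 mm) in 22–25 mm — I
Erythromycin (23 mm) ≥ 14 mm — susceptible
Daptomycin: 6 mm is ≤ 8 mm — R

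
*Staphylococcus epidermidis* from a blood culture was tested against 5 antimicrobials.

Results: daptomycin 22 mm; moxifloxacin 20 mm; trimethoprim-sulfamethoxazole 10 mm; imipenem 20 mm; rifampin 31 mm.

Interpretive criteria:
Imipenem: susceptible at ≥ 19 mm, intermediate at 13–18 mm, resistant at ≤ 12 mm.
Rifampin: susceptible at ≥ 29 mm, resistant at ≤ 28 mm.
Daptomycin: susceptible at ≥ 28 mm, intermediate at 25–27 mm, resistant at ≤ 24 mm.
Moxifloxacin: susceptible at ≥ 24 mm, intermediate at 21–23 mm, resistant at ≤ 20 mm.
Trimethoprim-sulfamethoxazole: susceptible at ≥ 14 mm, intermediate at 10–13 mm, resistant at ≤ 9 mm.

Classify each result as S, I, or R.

R, R, I, S, S

Daptomycin 22 mm: ≤ 24 mm → Resistant
Moxifloxacin 20 mm: ≤ 20 mm ⇒ R
Trimethoprim-sulfamethoxazole (10 mm) in 10–13 mm — intermediate
Imipenem 20 mm: ≥ 19 mm ⇒ S
Rifampin 31 mm: ≥ 29 mm — Susceptible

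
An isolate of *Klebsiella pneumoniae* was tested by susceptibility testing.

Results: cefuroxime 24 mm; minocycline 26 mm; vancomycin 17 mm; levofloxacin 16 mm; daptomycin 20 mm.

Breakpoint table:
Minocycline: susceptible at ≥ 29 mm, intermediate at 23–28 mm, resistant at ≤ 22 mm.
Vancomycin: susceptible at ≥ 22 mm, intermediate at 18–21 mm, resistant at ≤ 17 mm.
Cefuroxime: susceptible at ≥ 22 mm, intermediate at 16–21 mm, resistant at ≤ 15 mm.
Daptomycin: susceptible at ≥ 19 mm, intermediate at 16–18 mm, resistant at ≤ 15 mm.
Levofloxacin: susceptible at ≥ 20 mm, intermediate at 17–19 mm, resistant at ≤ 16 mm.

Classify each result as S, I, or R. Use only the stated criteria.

Cefuroxime 24 mm: ≥ 22 mm — S
Minocycline: 26 mm is in 23–28 mm → Intermediate
Vancomycin (17 mm) ≤ 17 mm — Resistant
Levofloxacin 16 mm: ≤ 16 mm — Resistant
Daptomycin (20 mm) ≥ 19 mm ⇒ susceptible

S, I, R, R, S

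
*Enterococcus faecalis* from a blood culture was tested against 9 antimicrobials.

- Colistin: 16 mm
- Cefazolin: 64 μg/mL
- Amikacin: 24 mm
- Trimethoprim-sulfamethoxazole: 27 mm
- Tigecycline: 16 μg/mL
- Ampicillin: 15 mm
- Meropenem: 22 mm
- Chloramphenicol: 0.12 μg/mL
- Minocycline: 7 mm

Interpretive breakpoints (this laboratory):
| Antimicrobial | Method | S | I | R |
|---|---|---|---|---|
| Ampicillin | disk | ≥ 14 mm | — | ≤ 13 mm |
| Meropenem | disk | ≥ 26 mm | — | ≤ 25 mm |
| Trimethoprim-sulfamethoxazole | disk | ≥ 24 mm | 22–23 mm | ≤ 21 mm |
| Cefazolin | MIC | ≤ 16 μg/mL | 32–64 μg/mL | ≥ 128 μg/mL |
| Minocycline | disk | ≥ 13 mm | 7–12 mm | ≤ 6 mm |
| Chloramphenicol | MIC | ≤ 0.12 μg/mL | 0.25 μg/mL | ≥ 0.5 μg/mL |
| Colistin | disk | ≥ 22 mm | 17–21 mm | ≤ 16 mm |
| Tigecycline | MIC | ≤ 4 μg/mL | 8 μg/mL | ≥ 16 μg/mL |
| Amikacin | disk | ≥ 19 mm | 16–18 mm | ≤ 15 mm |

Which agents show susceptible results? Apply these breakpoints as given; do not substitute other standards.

Colistin 16 mm: ≤ 16 mm → R
Cefazolin (64 μg/mL) in 32–64 μg/mL — intermediate
Amikacin: 24 mm is ≥ 19 mm → S
Trimethoprim-sulfamethoxazole (27 mm) ≥ 24 mm → Susceptible
Tigecycline (16 μg/mL) ≥ 16 μg/mL ⇒ R
Ampicillin (15 mm) ≥ 14 mm — susceptible
Meropenem: 22 mm is ≤ 25 mm ⇒ Resistant
Chloramphenicol: 0.12 μg/mL is ≤ 0.12 μg/mL → S
Minocycline (7 mm) in 7–12 mm — I

amikacin, trimethoprim-sulfamethoxazole, ampicillin, chloramphenicol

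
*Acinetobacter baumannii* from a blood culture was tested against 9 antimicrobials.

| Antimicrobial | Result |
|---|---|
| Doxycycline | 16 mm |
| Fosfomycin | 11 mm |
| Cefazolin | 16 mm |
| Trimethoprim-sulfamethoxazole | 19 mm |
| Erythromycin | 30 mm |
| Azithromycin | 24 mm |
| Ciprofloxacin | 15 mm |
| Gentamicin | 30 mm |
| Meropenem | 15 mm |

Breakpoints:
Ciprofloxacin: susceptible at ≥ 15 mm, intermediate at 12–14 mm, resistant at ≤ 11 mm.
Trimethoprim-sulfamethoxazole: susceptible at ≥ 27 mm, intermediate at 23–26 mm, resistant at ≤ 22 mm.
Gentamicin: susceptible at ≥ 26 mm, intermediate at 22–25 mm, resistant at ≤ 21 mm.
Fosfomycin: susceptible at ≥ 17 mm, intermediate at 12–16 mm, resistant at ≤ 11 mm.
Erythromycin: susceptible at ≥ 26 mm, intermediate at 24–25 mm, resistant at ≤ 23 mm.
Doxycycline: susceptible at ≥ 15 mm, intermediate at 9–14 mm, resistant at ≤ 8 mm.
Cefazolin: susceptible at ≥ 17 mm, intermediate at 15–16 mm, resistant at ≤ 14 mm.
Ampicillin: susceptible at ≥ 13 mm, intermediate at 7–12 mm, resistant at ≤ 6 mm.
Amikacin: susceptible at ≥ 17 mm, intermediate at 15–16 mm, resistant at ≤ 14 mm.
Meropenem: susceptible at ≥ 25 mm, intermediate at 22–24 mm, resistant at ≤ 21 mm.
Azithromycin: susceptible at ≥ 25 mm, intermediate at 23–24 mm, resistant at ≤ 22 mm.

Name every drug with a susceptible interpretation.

doxycycline, erythromycin, ciprofloxacin, gentamicin

Doxycycline: 16 mm is ≥ 15 mm → susceptible
Fosfomycin 11 mm: ≤ 11 mm → R
Cefazolin (16 mm) in 15–16 mm ⇒ intermediate
Trimethoprim-sulfamethoxazole (19 mm) ≤ 22 mm → resistant
Erythromycin 30 mm: ≥ 26 mm — S
Azithromycin: 24 mm is in 23–24 mm ⇒ Intermediate
Ciprofloxacin: 15 mm is ≥ 15 mm — Susceptible
Gentamicin: 30 mm is ≥ 26 mm — Susceptible
Meropenem (15 mm) ≤ 21 mm ⇒ resistant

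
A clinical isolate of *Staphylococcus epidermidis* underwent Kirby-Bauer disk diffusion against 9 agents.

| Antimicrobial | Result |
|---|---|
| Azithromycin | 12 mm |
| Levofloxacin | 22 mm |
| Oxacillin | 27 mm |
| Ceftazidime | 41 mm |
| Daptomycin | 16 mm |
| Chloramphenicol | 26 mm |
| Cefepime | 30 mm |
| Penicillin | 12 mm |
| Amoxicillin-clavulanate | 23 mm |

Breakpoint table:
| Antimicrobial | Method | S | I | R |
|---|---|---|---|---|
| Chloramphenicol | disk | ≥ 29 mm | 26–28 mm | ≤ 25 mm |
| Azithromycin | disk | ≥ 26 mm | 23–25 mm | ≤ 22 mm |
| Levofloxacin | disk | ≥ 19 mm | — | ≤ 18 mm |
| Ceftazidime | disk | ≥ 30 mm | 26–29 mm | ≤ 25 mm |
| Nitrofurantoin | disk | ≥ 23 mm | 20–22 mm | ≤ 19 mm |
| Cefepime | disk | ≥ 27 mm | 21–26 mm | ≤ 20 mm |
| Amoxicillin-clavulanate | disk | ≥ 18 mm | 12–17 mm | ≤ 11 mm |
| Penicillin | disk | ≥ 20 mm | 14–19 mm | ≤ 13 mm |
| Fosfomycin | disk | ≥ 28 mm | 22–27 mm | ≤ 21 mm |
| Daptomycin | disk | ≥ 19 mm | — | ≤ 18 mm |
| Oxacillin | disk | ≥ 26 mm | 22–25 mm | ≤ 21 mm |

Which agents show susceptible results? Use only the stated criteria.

levofloxacin, oxacillin, ceftazidime, cefepime, amoxicillin-clavulanate

Azithromycin 12 mm: ≤ 22 mm — R
Levofloxacin 22 mm: ≥ 19 mm → Susceptible
Oxacillin (27 mm) ≥ 26 mm → S
Ceftazidime: 41 mm is ≥ 30 mm ⇒ susceptible
Daptomycin 16 mm: ≤ 18 mm → R
Chloramphenicol: 26 mm is in 26–28 mm ⇒ intermediate
Cefepime 30 mm: ≥ 27 mm — S
Penicillin 12 mm: ≤ 13 mm ⇒ Resistant
Amoxicillin-clavulanate: 23 mm is ≥ 18 mm ⇒ susceptible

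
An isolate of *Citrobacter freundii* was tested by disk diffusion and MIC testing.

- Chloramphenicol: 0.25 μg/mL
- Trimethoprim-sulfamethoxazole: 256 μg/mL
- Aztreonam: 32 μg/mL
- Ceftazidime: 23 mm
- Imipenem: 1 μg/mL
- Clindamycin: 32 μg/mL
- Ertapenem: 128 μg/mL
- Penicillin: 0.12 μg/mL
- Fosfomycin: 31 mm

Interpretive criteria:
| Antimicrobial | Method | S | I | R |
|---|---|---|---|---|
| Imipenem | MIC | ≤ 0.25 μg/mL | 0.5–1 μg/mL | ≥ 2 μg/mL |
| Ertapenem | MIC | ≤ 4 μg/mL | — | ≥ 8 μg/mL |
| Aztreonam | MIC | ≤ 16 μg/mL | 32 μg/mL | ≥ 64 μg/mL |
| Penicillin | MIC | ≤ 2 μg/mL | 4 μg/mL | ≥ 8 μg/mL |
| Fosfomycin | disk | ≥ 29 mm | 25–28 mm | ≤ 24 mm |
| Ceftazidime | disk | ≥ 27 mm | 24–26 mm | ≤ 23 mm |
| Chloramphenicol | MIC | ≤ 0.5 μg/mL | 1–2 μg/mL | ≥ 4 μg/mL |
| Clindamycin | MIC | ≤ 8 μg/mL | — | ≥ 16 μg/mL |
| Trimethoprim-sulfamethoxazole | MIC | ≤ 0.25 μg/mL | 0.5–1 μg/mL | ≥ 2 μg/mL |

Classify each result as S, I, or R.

S, R, I, R, I, R, R, S, S

Chloramphenicol 0.25 μg/mL: ≤ 0.5 μg/mL ⇒ Susceptible
Trimethoprim-sulfamethoxazole: 256 μg/mL is ≥ 2 μg/mL ⇒ Resistant
Aztreonam 32 μg/mL: = 32 μg/mL → Intermediate
Ceftazidime 23 mm: ≤ 23 mm → R
Imipenem: 1 μg/mL is in 0.5–1 μg/mL — I
Clindamycin 32 μg/mL: ≥ 16 μg/mL — resistant
Ertapenem: 128 μg/mL is ≥ 8 μg/mL — resistant
Penicillin (0.12 μg/mL) ≤ 2 μg/mL ⇒ Susceptible
Fosfomycin 31 mm: ≥ 29 mm → S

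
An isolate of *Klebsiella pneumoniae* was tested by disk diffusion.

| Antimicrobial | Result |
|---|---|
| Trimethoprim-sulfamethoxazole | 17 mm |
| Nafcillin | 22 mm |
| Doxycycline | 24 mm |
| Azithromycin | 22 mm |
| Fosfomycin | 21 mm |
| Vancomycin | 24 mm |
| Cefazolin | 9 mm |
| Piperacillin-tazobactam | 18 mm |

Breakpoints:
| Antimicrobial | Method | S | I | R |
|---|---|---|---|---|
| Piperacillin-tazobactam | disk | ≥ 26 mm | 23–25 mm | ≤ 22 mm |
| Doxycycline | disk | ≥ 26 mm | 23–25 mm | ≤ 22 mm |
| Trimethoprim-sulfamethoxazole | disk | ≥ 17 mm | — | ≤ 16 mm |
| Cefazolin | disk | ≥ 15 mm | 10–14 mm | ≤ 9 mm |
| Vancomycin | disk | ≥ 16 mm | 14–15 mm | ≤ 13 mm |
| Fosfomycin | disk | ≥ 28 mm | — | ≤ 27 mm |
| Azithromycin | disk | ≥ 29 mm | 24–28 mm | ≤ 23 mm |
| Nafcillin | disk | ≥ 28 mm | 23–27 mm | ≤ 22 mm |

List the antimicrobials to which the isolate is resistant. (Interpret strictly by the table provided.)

Trimethoprim-sulfamethoxazole 17 mm: ≥ 17 mm ⇒ S
Nafcillin (22 mm) ≤ 22 mm — Resistant
Doxycycline (24 mm) in 23–25 mm — intermediate
Azithromycin 22 mm: ≤ 23 mm ⇒ Resistant
Fosfomycin 21 mm: ≤ 27 mm ⇒ R
Vancomycin: 24 mm is ≥ 16 mm → susceptible
Cefazolin: 9 mm is ≤ 9 mm ⇒ R
Piperacillin-tazobactam 18 mm: ≤ 22 mm → Resistant

nafcillin, azithromycin, fosfomycin, cefazolin, piperacillin-tazobactam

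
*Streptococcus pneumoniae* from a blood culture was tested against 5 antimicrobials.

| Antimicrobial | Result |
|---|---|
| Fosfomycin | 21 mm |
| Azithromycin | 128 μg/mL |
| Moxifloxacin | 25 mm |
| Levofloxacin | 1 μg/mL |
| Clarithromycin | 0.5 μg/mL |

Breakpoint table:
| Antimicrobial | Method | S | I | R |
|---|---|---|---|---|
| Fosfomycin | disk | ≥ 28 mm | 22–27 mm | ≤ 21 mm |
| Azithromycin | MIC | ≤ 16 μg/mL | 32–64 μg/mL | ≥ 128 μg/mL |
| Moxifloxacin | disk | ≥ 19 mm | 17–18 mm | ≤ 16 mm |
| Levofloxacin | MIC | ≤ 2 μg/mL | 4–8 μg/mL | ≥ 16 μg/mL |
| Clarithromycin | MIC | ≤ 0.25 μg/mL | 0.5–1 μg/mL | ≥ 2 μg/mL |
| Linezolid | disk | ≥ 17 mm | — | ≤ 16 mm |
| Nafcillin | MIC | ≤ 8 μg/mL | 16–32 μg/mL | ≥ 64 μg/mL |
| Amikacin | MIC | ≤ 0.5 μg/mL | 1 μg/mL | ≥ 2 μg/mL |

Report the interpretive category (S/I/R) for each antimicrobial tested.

R, R, S, S, I

Fosfomycin 21 mm: ≤ 21 mm → resistant
Azithromycin (128 μg/mL) ≥ 128 μg/mL — Resistant
Moxifloxacin 25 mm: ≥ 19 mm — Susceptible
Levofloxacin: 1 μg/mL is ≤ 2 μg/mL → Susceptible
Clarithromycin 0.5 μg/mL: in 0.5–1 μg/mL → I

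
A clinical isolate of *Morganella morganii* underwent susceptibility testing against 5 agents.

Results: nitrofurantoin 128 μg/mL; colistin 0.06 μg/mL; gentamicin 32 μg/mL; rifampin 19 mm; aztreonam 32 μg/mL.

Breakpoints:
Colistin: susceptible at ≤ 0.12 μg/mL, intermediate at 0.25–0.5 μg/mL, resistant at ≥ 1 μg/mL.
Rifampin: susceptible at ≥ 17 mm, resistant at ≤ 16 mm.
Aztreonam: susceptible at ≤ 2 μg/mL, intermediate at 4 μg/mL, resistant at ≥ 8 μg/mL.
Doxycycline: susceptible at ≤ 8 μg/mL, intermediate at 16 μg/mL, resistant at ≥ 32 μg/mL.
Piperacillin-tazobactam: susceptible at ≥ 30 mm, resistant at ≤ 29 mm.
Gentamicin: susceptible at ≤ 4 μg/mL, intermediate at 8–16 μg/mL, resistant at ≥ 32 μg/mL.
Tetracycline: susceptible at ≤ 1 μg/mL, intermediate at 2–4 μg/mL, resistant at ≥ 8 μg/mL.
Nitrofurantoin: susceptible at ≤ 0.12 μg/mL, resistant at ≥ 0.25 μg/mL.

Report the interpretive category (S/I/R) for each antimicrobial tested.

R, S, R, S, R

Nitrofurantoin (128 μg/mL) ≥ 0.25 μg/mL ⇒ Resistant
Colistin (0.06 μg/mL) ≤ 0.12 μg/mL — Susceptible
Gentamicin 32 μg/mL: ≥ 32 μg/mL — R
Rifampin 19 mm: ≥ 17 mm → susceptible
Aztreonam (32 μg/mL) ≥ 8 μg/mL ⇒ Resistant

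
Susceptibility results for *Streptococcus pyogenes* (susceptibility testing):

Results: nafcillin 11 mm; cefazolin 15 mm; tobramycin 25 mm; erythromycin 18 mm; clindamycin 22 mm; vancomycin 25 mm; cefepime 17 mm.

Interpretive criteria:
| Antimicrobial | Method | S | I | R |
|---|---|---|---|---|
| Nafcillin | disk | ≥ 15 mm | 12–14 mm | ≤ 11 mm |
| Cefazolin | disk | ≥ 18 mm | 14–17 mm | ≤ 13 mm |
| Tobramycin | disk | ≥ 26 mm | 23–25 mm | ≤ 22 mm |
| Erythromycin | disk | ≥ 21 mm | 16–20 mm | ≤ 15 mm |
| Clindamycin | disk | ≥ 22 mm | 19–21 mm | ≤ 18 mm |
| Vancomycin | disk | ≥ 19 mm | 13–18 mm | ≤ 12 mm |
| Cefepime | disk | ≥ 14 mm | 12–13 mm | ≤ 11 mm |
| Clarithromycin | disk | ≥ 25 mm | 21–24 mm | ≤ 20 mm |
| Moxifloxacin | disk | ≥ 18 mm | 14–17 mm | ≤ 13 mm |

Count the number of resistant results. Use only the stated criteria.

1

Nafcillin (11 mm) ≤ 11 mm ⇒ R
Cefazolin (15 mm) in 14–17 mm → intermediate
Tobramycin: 25 mm is in 23–25 mm → Intermediate
Erythromycin (18 mm) in 16–20 mm — Intermediate
Clindamycin (22 mm) ≥ 22 mm → S
Vancomycin (25 mm) ≥ 19 mm ⇒ S
Cefepime (17 mm) ≥ 14 mm → S
Resistant: 1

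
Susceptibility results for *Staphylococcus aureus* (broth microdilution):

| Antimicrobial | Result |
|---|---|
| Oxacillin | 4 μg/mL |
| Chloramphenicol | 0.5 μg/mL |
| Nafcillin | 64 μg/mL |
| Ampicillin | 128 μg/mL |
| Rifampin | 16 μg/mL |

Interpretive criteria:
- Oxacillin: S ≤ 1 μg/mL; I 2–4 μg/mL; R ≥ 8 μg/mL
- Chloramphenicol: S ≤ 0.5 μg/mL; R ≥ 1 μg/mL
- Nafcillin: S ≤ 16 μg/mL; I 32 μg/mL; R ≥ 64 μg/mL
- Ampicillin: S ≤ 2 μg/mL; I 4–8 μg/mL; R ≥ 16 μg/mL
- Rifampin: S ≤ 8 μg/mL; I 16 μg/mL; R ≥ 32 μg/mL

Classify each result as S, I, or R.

I, S, R, R, I

Oxacillin (4 μg/mL) in 2–4 μg/mL ⇒ intermediate
Chloramphenicol (0.5 μg/mL) ≤ 0.5 μg/mL — susceptible
Nafcillin: 64 μg/mL is ≥ 64 μg/mL ⇒ resistant
Ampicillin 128 μg/mL: ≥ 16 μg/mL — R
Rifampin: 16 μg/mL is = 16 μg/mL — intermediate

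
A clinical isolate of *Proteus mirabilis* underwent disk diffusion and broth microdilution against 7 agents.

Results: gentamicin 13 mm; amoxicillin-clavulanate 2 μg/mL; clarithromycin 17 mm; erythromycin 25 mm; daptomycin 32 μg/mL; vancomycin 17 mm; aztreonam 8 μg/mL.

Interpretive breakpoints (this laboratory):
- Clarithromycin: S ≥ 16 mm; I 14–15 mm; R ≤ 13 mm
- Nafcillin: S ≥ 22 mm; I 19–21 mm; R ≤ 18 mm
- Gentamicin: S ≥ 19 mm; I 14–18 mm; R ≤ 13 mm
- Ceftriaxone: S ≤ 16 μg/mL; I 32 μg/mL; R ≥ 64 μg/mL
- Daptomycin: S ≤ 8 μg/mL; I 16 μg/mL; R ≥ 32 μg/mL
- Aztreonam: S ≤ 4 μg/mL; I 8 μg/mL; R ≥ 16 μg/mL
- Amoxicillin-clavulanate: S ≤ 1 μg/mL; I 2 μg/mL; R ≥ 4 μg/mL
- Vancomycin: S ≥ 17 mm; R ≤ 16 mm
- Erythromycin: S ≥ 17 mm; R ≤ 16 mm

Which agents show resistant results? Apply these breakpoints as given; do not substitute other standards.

gentamicin, daptomycin

Gentamicin 13 mm: ≤ 13 mm ⇒ Resistant
Amoxicillin-clavulanate (2 μg/mL) = 2 μg/mL → Intermediate
Clarithromycin 17 mm: ≥ 16 mm → Susceptible
Erythromycin 25 mm: ≥ 17 mm ⇒ S
Daptomycin: 32 μg/mL is ≥ 32 μg/mL ⇒ Resistant
Vancomycin 17 mm: ≥ 17 mm → Susceptible
Aztreonam 8 μg/mL: = 8 μg/mL → I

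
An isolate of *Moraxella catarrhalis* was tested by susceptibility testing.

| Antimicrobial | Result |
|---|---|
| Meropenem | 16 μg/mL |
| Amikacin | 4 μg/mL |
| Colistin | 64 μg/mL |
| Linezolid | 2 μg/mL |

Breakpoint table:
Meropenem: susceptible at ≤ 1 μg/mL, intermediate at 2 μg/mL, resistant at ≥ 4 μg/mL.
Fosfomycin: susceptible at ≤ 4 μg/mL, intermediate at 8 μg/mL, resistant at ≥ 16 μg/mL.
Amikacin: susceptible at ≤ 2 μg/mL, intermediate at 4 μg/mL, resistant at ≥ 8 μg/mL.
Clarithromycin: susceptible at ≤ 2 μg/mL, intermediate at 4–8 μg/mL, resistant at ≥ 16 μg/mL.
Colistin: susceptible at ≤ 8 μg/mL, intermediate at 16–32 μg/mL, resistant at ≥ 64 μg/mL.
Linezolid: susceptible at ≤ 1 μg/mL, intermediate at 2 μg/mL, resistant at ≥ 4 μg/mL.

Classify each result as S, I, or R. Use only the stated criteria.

Meropenem: 16 μg/mL is ≥ 4 μg/mL — Resistant
Amikacin 4 μg/mL: = 4 μg/mL ⇒ Intermediate
Colistin 64 μg/mL: ≥ 64 μg/mL → R
Linezolid (2 μg/mL) = 2 μg/mL — Intermediate

R, I, R, I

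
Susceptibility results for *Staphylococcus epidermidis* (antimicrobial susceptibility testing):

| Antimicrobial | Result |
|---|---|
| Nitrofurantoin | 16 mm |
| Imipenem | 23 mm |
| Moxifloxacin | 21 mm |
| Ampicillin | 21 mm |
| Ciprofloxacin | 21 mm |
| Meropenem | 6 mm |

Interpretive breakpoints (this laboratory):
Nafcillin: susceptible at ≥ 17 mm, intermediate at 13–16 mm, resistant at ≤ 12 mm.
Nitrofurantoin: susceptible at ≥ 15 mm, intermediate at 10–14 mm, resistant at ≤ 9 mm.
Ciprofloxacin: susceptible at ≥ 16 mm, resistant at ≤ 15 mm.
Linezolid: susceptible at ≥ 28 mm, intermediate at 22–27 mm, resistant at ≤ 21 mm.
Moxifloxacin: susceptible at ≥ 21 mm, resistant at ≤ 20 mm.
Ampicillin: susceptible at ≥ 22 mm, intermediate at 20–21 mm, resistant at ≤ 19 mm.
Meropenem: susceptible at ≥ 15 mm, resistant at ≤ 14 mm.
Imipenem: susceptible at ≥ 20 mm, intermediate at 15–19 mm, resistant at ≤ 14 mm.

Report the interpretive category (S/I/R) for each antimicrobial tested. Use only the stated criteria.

S, S, S, I, S, R

Nitrofurantoin (16 mm) ≥ 15 mm — S
Imipenem: 23 mm is ≥ 20 mm — Susceptible
Moxifloxacin (21 mm) ≥ 21 mm — susceptible
Ampicillin: 21 mm is in 20–21 mm — intermediate
Ciprofloxacin 21 mm: ≥ 16 mm ⇒ S
Meropenem (6 mm) ≤ 14 mm ⇒ R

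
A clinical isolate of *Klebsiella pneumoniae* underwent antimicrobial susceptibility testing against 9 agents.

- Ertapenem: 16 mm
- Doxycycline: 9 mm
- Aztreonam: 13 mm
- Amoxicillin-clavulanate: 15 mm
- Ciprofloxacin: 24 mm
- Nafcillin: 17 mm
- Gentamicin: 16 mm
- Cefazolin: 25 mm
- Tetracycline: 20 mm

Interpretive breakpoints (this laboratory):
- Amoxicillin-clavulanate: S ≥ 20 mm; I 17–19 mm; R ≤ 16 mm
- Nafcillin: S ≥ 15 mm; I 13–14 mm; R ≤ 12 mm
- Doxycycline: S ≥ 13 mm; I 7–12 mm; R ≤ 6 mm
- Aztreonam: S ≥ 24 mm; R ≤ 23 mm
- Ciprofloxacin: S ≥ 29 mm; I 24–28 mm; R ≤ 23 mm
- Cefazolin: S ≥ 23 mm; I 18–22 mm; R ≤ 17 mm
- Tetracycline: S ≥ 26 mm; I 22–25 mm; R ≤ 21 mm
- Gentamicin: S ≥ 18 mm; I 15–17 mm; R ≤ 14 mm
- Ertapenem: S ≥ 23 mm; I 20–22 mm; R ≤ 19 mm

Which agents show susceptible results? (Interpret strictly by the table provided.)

Ertapenem 16 mm: ≤ 19 mm ⇒ R
Doxycycline 9 mm: in 7–12 mm ⇒ I
Aztreonam 13 mm: ≤ 23 mm — R
Amoxicillin-clavulanate 15 mm: ≤ 16 mm ⇒ Resistant
Ciprofloxacin (24 mm) in 24–28 mm ⇒ intermediate
Nafcillin: 17 mm is ≥ 15 mm → S
Gentamicin 16 mm: in 15–17 mm → intermediate
Cefazolin: 25 mm is ≥ 23 mm — susceptible
Tetracycline (20 mm) ≤ 21 mm → R

nafcillin, cefazolin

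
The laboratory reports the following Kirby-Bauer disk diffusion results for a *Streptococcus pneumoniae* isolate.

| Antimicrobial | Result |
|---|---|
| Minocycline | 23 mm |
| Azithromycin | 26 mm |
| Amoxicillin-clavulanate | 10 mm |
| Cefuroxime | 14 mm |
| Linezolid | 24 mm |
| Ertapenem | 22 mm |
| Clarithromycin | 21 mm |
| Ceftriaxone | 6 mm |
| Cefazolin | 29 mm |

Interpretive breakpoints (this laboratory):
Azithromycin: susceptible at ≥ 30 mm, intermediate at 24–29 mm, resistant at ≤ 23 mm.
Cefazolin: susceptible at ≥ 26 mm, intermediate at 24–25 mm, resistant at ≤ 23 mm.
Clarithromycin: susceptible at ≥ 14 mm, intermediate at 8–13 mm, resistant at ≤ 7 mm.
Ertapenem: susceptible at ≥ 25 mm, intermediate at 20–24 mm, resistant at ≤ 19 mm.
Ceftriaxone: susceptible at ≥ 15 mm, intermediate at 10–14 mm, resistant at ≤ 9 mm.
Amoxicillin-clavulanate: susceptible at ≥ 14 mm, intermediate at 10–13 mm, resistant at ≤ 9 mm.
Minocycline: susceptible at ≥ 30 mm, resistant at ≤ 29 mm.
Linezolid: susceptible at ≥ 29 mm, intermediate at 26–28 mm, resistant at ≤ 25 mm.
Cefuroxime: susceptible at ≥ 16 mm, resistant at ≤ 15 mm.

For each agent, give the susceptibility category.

Minocycline: 23 mm is ≤ 29 mm → resistant
Azithromycin 26 mm: in 24–29 mm ⇒ intermediate
Amoxicillin-clavulanate: 10 mm is in 10–13 mm ⇒ I
Cefuroxime 14 mm: ≤ 15 mm → Resistant
Linezolid 24 mm: ≤ 25 mm — R
Ertapenem: 22 mm is in 20–24 mm ⇒ Intermediate
Clarithromycin: 21 mm is ≥ 14 mm → susceptible
Ceftriaxone (6 mm) ≤ 9 mm → R
Cefazolin 29 mm: ≥ 26 mm → S

R, I, I, R, R, I, S, R, S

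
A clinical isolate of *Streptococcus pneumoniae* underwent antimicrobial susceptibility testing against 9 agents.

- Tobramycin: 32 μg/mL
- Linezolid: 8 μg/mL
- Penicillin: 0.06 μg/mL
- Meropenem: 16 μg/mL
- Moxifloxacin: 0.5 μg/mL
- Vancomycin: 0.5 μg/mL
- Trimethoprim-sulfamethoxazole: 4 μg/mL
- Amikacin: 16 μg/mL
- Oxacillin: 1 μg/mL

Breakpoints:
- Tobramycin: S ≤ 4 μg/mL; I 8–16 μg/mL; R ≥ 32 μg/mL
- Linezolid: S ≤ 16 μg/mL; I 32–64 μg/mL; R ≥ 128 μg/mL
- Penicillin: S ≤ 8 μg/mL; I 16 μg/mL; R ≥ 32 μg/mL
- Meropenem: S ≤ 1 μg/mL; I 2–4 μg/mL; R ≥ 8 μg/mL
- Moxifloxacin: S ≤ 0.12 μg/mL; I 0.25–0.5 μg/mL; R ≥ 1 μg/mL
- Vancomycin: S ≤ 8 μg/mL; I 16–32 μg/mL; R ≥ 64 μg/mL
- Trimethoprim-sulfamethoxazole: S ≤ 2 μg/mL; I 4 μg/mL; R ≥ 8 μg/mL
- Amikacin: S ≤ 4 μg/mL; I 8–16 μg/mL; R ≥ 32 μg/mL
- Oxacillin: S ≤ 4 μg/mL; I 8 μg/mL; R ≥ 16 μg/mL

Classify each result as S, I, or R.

R, S, S, R, I, S, I, I, S

Tobramycin (32 μg/mL) ≥ 32 μg/mL — R
Linezolid: 8 μg/mL is ≤ 16 μg/mL ⇒ S
Penicillin 0.06 μg/mL: ≤ 8 μg/mL ⇒ susceptible
Meropenem (16 μg/mL) ≥ 8 μg/mL — resistant
Moxifloxacin (0.5 μg/mL) in 0.25–0.5 μg/mL ⇒ intermediate
Vancomycin 0.5 μg/mL: ≤ 8 μg/mL — S
Trimethoprim-sulfamethoxazole: 4 μg/mL is = 4 μg/mL ⇒ I
Amikacin 16 μg/mL: in 8–16 μg/mL → I
Oxacillin (1 μg/mL) ≤ 4 μg/mL → susceptible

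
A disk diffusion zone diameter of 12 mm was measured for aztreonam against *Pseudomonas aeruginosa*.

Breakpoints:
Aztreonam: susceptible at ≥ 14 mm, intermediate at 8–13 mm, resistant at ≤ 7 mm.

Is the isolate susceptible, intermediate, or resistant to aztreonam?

Aztreonam 12 mm: in 8–13 mm → I

I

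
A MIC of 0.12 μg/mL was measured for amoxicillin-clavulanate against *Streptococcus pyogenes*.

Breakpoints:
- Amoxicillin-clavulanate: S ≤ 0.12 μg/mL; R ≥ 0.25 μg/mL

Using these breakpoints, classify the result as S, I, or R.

S

Amoxicillin-clavulanate: 0.12 μg/mL is ≤ 0.12 μg/mL — Susceptible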